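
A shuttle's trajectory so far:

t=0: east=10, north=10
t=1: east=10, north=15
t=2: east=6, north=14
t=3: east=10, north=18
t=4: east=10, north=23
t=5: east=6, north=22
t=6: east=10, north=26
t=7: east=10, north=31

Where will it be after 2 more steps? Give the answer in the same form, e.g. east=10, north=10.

east=10, north=34

Differencing gives (+0, +5), (-4, -1), (+4, +4), (+0, +5), (-4, -1), (+4, +4), (+0, +5). This is the pattern (+0, +5), (-4, -1), (+4, +4) repeated.
step 8: apply (-4, -1) → east=6, north=30
step 9: apply (+4, +4) → east=10, north=34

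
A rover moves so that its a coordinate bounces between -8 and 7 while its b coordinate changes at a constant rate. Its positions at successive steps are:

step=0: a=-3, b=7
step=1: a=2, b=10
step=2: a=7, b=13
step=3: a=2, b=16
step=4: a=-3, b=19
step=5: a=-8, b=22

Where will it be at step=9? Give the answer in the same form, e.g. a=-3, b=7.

The a coordinate travels 5 per step and bounces off the walls at -8 and 7.
  step 6: -8 → -3
  step 7: -3 → 2
  step 8: 2 → 7
  step 9: 7 → 2
The b coordinate changes by +3 each step: at step 9 it is 34.

a=2, b=34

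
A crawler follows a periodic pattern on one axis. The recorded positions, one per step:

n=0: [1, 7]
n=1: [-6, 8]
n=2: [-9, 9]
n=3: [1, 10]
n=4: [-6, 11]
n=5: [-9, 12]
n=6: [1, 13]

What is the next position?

The first coordinate repeats the cycle [1, -6, -9] with period 3; step 7 mod 3 = 1, giving -6.
The second coordinate changes by +1 each step, so at step 7 it is 7 + 7·(1) = 14.

[-6, 14]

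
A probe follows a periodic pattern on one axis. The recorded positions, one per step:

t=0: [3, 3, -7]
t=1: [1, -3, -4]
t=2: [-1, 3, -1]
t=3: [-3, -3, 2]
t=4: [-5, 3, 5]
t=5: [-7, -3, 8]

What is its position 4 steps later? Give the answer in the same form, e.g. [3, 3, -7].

First: linear, -2 per step → -15 at step 9.
Second: cycles through 3, -3 every 2 steps. Step 9 lands at position 1 of the cycle → -3.
Third: linear, +3 per step → 20 at step 9.

[-15, -3, 20]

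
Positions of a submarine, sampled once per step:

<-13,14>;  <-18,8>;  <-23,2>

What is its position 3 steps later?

Each step adds <-5,-6> to the position.
step 3: <-23,2> + <-5,-6> → <-28,-4>
step 4: <-28,-4> + <-5,-6> → <-33,-10>
step 5: <-33,-10> + <-5,-6> → <-38,-16>

<-38,-16>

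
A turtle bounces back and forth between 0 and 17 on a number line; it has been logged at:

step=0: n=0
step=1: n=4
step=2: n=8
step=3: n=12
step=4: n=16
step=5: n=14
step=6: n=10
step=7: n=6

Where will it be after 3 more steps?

n=6

The value travels 4 per step and bounces off the walls at 0 and 17.
  step 8: 6 → 2
  step 9: 2 → 2
  step 10: 2 → 6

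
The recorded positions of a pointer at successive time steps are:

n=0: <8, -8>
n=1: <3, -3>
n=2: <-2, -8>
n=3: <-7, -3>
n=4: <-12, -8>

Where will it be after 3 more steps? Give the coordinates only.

The first coordinate changes by -5 each step, so at step 7 it is 8 + 7·(-5) = -27.
The second coordinate repeats the cycle [-8, -3] with period 2; step 7 mod 2 = 1, giving -3.

<-27, -3>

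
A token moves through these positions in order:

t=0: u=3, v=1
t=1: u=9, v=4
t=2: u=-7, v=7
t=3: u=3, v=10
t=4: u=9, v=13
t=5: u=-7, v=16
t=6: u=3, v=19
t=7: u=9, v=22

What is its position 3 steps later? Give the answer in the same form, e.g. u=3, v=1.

u=9, v=31

The u coordinate repeats the cycle [3, 9, -7] with period 3; step 10 mod 3 = 1, giving 9.
The v coordinate changes by +3 each step, so at step 10 it is 1 + 10·(3) = 31.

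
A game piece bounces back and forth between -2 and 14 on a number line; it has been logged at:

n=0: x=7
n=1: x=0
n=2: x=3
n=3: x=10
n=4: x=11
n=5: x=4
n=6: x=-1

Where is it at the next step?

x=6

The value reflects between -2 and 14, moving 7 per step.
  step 7: -1 → 6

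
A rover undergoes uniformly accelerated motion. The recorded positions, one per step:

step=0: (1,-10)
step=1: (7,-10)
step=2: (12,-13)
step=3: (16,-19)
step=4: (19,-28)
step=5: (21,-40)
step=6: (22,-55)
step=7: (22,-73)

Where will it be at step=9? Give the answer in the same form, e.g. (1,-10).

(19,-118)

First differences are (+6,+0), (+5,-3), (+4,-6), (+3,-9), (+2,-12), (+1,-15), (+0,-18); their common second difference is (-1,-3) (constant acceleration).
step 8: (22,-73) + (-1,-21) → (21,-94)
step 9: (21,-94) + (-2,-24) → (19,-118)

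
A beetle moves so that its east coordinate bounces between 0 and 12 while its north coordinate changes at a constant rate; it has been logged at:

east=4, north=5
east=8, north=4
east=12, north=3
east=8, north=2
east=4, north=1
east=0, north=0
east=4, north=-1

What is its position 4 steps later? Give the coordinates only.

east=4, north=-5

The east coordinate travels 4 per step and bounces off the walls at 0 and 12.
  step 7: 4 → 8
  step 8: 8 → 12
  step 9: 12 → 8
  step 10: 8 → 4
The north coordinate changes by -1 each step: at step 10 it is -5.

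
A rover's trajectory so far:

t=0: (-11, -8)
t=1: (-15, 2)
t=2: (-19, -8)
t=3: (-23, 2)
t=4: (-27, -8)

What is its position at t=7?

First: linear, -4 per step → -39 at step 7.
Second: cycles through -8, 2 every 2 steps. Step 7 lands at position 1 of the cycle → 2.

(-39, 2)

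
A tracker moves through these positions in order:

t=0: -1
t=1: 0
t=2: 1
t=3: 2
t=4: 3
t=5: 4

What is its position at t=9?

The position changes by +1 every step.
step 6: 4 + 1 → 5
step 7: 5 + 1 → 6
step 8: 6 + 1 → 7
step 9: 7 + 1 → 8

8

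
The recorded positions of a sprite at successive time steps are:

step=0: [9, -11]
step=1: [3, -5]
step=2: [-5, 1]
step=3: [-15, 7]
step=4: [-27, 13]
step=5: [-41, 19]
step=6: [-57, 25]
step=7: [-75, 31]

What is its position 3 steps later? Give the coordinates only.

[-141, 49]

First differences are [-6, +6], [-8, +6], [-10, +6], [-12, +6], [-14, +6], [-16, +6], [-18, +6]; their common second difference is [-2, +0] (constant acceleration).
step 8: [-75, 31] + [-20, +6] → [-95, 37]
step 9: [-95, 37] + [-22, +6] → [-117, 43]
step 10: [-117, 43] + [-24, +6] → [-141, 49]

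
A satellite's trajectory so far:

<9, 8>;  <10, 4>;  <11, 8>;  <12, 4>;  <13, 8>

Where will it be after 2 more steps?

The first coordinate changes by +1 each step, so at step 6 it is 9 + 6·(1) = 15.
The second coordinate repeats the cycle [8, 4] with period 2; step 6 mod 2 = 0, giving 8.

<15, 8>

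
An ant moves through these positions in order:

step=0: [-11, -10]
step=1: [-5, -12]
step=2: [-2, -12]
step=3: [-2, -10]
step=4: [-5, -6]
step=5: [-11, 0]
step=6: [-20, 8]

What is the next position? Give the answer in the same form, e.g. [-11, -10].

Successive displacements: [+6, -2], [+3, +0], [+0, +2], [-3, +4], [-6, +6], [-9, +8] — each changes by [-3, +2].
step 7: [-20, 8] + [-12, +10] → [-32, 18]

[-32, 18]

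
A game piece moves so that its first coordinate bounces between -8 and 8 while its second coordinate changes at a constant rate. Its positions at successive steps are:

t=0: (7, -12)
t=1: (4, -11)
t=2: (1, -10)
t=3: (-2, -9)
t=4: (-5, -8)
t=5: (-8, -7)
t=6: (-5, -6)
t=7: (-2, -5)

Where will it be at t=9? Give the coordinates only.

(4, -3)

The first coordinate travels 3 per step and bounces off the walls at -8 and 8.
  step 8: -2 → 1
  step 9: 1 → 4
The second coordinate changes by +1 each step: at step 9 it is -3.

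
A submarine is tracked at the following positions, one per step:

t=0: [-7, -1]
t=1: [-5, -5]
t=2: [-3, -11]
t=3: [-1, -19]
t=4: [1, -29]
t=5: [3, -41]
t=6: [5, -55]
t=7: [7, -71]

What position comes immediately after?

[9, -89]

First differences are [+2, -4], [+2, -6], [+2, -8], [+2, -10], [+2, -12], [+2, -14], [+2, -16]; their common second difference is [+0, -2] (constant acceleration).
step 8: [7, -71] + [+2, -18] → [9, -89]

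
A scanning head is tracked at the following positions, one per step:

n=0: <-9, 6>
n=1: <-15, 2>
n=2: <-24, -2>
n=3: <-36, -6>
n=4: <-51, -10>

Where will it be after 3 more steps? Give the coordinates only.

Taking differences between consecutive positions: <-6, -4>, <-9, -4>, <-12, -4>, <-15, -4>. These grow by <-3, +0> each step.
step 5: <-51, -10> + <-18, -4> → <-69, -14>
step 6: <-69, -14> + <-21, -4> → <-90, -18>
step 7: <-90, -18> + <-24, -4> → <-114, -22>

<-114, -22>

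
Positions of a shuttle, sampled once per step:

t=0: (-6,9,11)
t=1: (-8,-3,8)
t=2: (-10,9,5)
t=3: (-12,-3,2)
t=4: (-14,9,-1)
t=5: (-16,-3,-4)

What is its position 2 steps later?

First: linear, -2 per step → -20 at step 7.
Second: cycles through 9, -3 every 2 steps. Step 7 lands at position 1 of the cycle → -3.
Third: linear, -3 per step → -10 at step 7.

(-20,-3,-10)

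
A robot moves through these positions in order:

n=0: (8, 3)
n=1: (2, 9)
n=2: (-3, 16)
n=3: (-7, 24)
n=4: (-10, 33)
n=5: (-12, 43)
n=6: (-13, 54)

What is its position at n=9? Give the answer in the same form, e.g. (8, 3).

Successive displacements: (-6, +6), (-5, +7), (-4, +8), (-3, +9), (-2, +10), (-1, +11) — each changes by (+1, +1).
step 7: (-13, 54) + (+0, +12) → (-13, 66)
step 8: (-13, 66) + (+1, +13) → (-12, 79)
step 9: (-12, 79) + (+2, +14) → (-10, 93)

(-10, 93)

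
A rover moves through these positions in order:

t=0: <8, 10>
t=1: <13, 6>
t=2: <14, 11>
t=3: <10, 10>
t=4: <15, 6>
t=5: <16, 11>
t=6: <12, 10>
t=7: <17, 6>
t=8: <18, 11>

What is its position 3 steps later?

Differencing gives <+5, -4>, <+1, +5>, <-4, -1>, <+5, -4>, <+1, +5>, <-4, -1>, <+5, -4>, <+1, +5>. This is the pattern <+5, -4>, <+1, +5>, <-4, -1> repeated.
step 9: apply <-4, -1> → <14, 10>
step 10: apply <+5, -4> → <19, 6>
step 11: apply <+1, +5> → <20, 11>

<20, 11>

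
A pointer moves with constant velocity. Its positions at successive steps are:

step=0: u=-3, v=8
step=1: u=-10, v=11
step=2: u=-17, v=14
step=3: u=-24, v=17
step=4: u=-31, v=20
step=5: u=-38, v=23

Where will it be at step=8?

u=-59, v=32

Each step adds (-7,+3) to the position.
step 6: u=-38, v=23 + (-7,+3) → u=-45, v=26
step 7: u=-45, v=26 + (-7,+3) → u=-52, v=29
step 8: u=-52, v=29 + (-7,+3) → u=-59, v=32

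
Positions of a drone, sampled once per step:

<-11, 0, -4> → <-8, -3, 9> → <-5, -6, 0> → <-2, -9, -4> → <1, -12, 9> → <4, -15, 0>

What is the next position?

<7, -18, -4>

First: linear, +3 per step → 7 at step 6.
Second: linear, -3 per step → -18 at step 6.
Third: cycles through -4, 9, 0 every 3 steps. Step 6 lands at position 0 of the cycle → -4.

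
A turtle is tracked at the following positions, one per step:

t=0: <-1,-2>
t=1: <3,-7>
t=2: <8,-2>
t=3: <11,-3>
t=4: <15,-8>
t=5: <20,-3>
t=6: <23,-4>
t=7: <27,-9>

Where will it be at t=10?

<39,-10>

Step-to-step displacements: <+4,-5>, <+5,+5>, <+3,-1>, <+4,-5>, <+5,+5>, <+3,-1>, <+4,-5> — a repeating cycle of length 3.
step 8: apply <+5,+5> → <32,-4>
step 9: apply <+3,-1> → <35,-5>
step 10: apply <+4,-5> → <39,-10>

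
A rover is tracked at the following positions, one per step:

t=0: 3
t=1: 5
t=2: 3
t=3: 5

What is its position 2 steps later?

5

Consecutive displacements +2, -2, +2 scale by a factor of -1 each step.
step 4: 5 − 2 → 3
step 5: 3 + 2 → 5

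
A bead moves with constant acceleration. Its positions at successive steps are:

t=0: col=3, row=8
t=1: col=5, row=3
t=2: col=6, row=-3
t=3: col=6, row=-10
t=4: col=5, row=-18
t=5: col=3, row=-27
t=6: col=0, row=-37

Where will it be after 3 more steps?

col=-15, row=-73

First differences are (+2, -5), (+1, -6), (+0, -7), (-1, -8), (-2, -9), (-3, -10); their common second difference is (-1, -1) (constant acceleration).
step 7: col=0, row=-37 + (-4, -11) → col=-4, row=-48
step 8: col=-4, row=-48 + (-5, -12) → col=-9, row=-60
step 9: col=-9, row=-60 + (-6, -13) → col=-15, row=-73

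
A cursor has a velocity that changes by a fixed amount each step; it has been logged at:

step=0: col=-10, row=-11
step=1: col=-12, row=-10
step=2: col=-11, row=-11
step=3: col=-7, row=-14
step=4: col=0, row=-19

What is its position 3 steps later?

col=39, row=-46

Successive displacements: (-2,+1), (+1,-1), (+4,-3), (+7,-5) — each changes by (+3,-2).
step 5: col=0, row=-19 + (+10,-7) → col=10, row=-26
step 6: col=10, row=-26 + (+13,-9) → col=23, row=-35
step 7: col=23, row=-35 + (+16,-11) → col=39, row=-46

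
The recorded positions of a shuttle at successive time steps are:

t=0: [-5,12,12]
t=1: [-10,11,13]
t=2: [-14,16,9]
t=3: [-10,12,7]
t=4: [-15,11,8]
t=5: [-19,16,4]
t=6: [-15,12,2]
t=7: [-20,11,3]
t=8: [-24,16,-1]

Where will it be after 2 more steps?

[-25,11,-2]

Step-to-step displacements: [-5,-1,+1], [-4,+5,-4], [+4,-4,-2], [-5,-1,+1], [-4,+5,-4], [+4,-4,-2], [-5,-1,+1], [-4,+5,-4] — a repeating cycle of length 3.
step 9: apply [+4,-4,-2] → [-20,12,-3]
step 10: apply [-5,-1,+1] → [-25,11,-2]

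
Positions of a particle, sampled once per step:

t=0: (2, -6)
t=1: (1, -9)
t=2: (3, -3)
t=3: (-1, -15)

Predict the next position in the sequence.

Consecutive displacements (-1, -3), (+2, +6), (-4, -12) scale by a factor of -2 each step.
step 4: (-1, -15) + (+8, +24) → (7, 9)

(7, 9)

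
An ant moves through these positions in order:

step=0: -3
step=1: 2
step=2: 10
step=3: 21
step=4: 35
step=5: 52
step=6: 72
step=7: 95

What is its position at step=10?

182

Taking differences between consecutive positions: +5, +8, +11, +14, +17, +20, +23. These grow by +3 each step.
step 8: 95 + 26 → 121
step 9: 121 + 29 → 150
step 10: 150 + 32 → 182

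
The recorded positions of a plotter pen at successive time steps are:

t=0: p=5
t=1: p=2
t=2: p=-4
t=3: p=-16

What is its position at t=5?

Consecutive displacements -3, -6, -12 scale by a factor of 2 each step.
step 4: -16 − 24 → p=-40
step 5: -40 − 48 → p=-88

p=-88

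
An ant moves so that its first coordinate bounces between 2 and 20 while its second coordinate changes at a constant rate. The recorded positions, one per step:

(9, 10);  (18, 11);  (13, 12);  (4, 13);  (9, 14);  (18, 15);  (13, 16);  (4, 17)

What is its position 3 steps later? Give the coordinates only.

(13, 20)

The first coordinate reflects between 2 and 20, moving 9 per step.
  step 8: 4 → 9
  step 9: 9 → 18
  step 10: 18 → 13
The second coordinate changes by +1 each step: at step 10 it is 20.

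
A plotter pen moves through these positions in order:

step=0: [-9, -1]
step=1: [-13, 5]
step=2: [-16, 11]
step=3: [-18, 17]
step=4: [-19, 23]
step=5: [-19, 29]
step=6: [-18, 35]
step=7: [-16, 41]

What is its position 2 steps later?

First differences are [-4, +6], [-3, +6], [-2, +6], [-1, +6], [+0, +6], [+1, +6], [+2, +6]; their common second difference is [+1, +0] (constant acceleration).
step 8: [-16, 41] + [+3, +6] → [-13, 47]
step 9: [-13, 47] + [+4, +6] → [-9, 53]

[-9, 53]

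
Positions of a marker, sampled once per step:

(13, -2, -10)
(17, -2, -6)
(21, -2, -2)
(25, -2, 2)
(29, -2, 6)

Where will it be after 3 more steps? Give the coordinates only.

The position changes by (+4, +0, +4) every step.
step 5: (29, -2, 6) + (+4, +0, +4) → (33, -2, 10)
step 6: (33, -2, 10) + (+4, +0, +4) → (37, -2, 14)
step 7: (37, -2, 14) + (+4, +0, +4) → (41, -2, 18)

(41, -2, 18)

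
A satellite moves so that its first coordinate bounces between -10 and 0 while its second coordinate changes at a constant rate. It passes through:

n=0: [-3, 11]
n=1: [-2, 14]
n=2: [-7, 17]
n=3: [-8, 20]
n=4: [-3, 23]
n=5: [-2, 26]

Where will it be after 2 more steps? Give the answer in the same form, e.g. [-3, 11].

The first coordinate travels 5 per step and bounces off the walls at -10 and 0.
  step 6: -2 → -7
  step 7: -7 → -8
The second coordinate changes by +3 each step: at step 7 it is 32.

[-8, 32]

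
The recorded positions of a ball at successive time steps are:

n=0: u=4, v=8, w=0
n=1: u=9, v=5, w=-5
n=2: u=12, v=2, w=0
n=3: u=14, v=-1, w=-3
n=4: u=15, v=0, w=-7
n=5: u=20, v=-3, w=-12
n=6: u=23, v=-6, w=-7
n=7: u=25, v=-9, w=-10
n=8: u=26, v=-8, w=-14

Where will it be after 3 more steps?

The moves between consecutive positions are (+5,-3,-5), (+3,-3,+5), (+2,-3,-3), (+1,+1,-4), (+5,-3,-5), (+3,-3,+5), (+2,-3,-3), (+1,+1,-4); they repeat the 4-cycle [(+5,-3,-5), (+3,-3,+5), (+2,-3,-3), (+1,+1,-4)].
step 9: apply (+5,-3,-5) → u=31, v=-11, w=-19
step 10: apply (+3,-3,+5) → u=34, v=-14, w=-14
step 11: apply (+2,-3,-3) → u=36, v=-17, w=-17

u=36, v=-17, w=-17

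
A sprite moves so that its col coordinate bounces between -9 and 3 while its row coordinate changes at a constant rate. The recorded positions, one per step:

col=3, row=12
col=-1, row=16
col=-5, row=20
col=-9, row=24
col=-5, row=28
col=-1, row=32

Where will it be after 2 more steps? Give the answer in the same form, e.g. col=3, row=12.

col=-1, row=40

The col coordinate travels 4 per step and bounces off the walls at -9 and 3.
  step 6: -1 → 3
  step 7: 3 → -1
The row coordinate changes by +4 each step: at step 7 it is 40.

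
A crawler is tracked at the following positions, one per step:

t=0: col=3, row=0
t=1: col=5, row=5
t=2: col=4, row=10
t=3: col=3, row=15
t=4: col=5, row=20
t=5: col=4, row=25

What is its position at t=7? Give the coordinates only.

Col: cycles through 3, 5, 4 every 3 steps. Step 7 lands at position 1 of the cycle → 5.
Row: linear, +5 per step → 35 at step 7.

col=5, row=35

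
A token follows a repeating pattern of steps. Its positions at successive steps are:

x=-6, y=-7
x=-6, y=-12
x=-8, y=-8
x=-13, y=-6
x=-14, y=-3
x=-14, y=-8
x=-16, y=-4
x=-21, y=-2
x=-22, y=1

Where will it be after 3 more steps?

x=-29, y=2

Step-to-step displacements: (+0, -5), (-2, +4), (-5, +2), (-1, +3), (+0, -5), (-2, +4), (-5, +2), (-1, +3) — a repeating cycle of length 4.
step 9: apply (+0, -5) → x=-22, y=-4
step 10: apply (-2, +4) → x=-24, y=0
step 11: apply (-5, +2) → x=-29, y=2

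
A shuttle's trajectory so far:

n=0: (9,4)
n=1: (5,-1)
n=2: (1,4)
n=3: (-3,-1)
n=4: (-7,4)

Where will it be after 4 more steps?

The first coordinate changes by -4 each step, so at step 8 it is 9 + 8·(-4) = -23.
The second coordinate repeats the cycle [4, -1] with period 2; step 8 mod 2 = 0, giving 4.

(-23,4)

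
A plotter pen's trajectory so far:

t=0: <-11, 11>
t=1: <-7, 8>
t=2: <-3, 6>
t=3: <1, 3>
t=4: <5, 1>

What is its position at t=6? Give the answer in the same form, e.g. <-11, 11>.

<13, -4>

Step-to-step displacements: <+4, -3>, <+4, -2>, <+4, -3>, <+4, -2> — a repeating cycle of length 2.
step 5: apply <+4, -3> → <9, -2>
step 6: apply <+4, -2> → <13, -4>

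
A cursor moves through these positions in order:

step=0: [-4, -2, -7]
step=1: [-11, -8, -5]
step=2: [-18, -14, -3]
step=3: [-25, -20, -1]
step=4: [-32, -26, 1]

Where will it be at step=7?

[-53, -44, 7]

Each step adds [-7, -6, +2] to the position.
step 5: [-32, -26, 1] + [-7, -6, +2] → [-39, -32, 3]
step 6: [-39, -32, 3] + [-7, -6, +2] → [-46, -38, 5]
step 7: [-46, -38, 5] + [-7, -6, +2] → [-53, -44, 7]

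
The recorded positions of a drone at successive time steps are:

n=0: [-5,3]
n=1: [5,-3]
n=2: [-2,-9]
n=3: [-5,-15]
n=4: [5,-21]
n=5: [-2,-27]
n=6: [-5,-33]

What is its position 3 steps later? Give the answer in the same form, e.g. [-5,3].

[-5,-51]

The first coordinate repeats the cycle [-5, 5, -2] with period 3; step 9 mod 3 = 0, giving -5.
The second coordinate changes by -6 each step, so at step 9 it is 3 + 9·(-6) = -51.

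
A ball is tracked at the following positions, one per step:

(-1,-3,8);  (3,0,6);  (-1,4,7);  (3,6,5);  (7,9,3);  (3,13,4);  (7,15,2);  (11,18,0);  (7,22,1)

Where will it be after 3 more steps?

Differencing gives (+4,+3,-2), (-4,+4,+1), (+4,+2,-2), (+4,+3,-2), (-4,+4,+1), (+4,+2,-2), (+4,+3,-2), (-4,+4,+1). This is the pattern (+4,+3,-2), (-4,+4,+1), (+4,+2,-2) repeated.
step 9: apply (+4,+2,-2) → (11,24,-1)
step 10: apply (+4,+3,-2) → (15,27,-3)
step 11: apply (-4,+4,+1) → (11,31,-2)

(11,31,-2)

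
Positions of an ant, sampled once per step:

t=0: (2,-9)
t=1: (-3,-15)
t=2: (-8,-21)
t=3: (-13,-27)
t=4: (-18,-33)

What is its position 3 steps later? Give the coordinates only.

Each step adds (-5,-6) to the position.
step 5: (-18,-33) + (-5,-6) → (-23,-39)
step 6: (-23,-39) + (-5,-6) → (-28,-45)
step 7: (-28,-45) + (-5,-6) → (-33,-51)

(-33,-51)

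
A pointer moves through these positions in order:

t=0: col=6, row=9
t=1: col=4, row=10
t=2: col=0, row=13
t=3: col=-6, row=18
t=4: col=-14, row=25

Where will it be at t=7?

Taking differences between consecutive positions: (-2,+1), (-4,+3), (-6,+5), (-8,+7). These grow by (-2,+2) each step.
step 5: col=-14, row=25 + (-10,+9) → col=-24, row=34
step 6: col=-24, row=34 + (-12,+11) → col=-36, row=45
step 7: col=-36, row=45 + (-14,+13) → col=-50, row=58

col=-50, row=58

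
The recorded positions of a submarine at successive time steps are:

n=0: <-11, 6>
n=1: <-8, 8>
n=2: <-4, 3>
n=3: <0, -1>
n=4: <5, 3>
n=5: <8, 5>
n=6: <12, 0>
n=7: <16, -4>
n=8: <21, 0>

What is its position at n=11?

<32, -7>

Step-to-step displacements: <+3, +2>, <+4, -5>, <+4, -4>, <+5, +4>, <+3, +2>, <+4, -5>, <+4, -4>, <+5, +4> — a repeating cycle of length 4.
step 9: apply <+3, +2> → <24, 2>
step 10: apply <+4, -5> → <28, -3>
step 11: apply <+4, -4> → <32, -7>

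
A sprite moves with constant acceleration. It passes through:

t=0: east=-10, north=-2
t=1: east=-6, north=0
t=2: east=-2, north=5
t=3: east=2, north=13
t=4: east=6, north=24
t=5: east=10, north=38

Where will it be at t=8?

east=22, north=98

Successive displacements: (+4, +2), (+4, +5), (+4, +8), (+4, +11), (+4, +14) — each changes by (+0, +3).
step 6: east=10, north=38 + (+4, +17) → east=14, north=55
step 7: east=14, north=55 + (+4, +20) → east=18, north=75
step 8: east=18, north=75 + (+4, +23) → east=22, north=98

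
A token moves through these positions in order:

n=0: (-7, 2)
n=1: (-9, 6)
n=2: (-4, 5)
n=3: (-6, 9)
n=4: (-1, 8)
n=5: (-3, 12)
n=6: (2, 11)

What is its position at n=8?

Step-to-step displacements: (-2, +4), (+5, -1), (-2, +4), (+5, -1), (-2, +4), (+5, -1) — a repeating cycle of length 2.
step 7: apply (-2, +4) → (0, 15)
step 8: apply (+5, -1) → (5, 14)

(5, 14)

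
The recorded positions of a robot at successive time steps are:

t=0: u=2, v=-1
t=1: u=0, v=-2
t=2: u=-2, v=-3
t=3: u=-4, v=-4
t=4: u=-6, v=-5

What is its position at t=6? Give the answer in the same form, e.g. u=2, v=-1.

The position changes by (-2, -1) every step.
step 5: u=-6, v=-5 + (-2, -1) → u=-8, v=-6
step 6: u=-8, v=-6 + (-2, -1) → u=-10, v=-7

u=-10, v=-7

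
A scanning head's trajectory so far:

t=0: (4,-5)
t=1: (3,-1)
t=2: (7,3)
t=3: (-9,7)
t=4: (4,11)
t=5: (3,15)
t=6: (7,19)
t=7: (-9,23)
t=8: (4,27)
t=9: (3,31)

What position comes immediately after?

The first coordinate repeats the cycle [4, 3, 7, -9] with period 4; step 10 mod 4 = 2, giving 7.
The second coordinate changes by +4 each step, so at step 10 it is -5 + 10·(4) = 35.

(7,35)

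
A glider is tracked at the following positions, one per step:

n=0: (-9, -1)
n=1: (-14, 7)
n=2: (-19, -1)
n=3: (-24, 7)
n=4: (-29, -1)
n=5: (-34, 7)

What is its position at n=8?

(-49, -1)

First: linear, -5 per step → -49 at step 8.
Second: cycles through -1, 7 every 2 steps. Step 8 lands at position 0 of the cycle → -1.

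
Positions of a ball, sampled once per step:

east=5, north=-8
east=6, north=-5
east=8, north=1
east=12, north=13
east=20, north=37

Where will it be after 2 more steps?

east=68, north=181

Consecutive displacements (+1, +3), (+2, +6), (+4, +12), (+8, +24) scale by a factor of 2 each step.
step 5: east=20, north=37 + (+16, +48) → east=36, north=85
step 6: east=36, north=85 + (+32, +96) → east=68, north=181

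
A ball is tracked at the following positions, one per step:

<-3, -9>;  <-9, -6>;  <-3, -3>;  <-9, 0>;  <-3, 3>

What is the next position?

<-9, 6>

First: cycles through -3, -9 every 2 steps. Step 5 lands at position 1 of the cycle → -9.
Second: linear, +3 per step → 6 at step 5.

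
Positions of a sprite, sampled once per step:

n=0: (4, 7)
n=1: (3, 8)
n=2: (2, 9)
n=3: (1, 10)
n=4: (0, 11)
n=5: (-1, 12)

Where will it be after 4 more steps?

(-5, 16)

Each step adds (-1, +1) to the position.
step 6: (-1, 12) + (-1, +1) → (-2, 13)
step 7: (-2, 13) + (-1, +1) → (-3, 14)
step 8: (-3, 14) + (-1, +1) → (-4, 15)
step 9: (-4, 15) + (-1, +1) → (-5, 16)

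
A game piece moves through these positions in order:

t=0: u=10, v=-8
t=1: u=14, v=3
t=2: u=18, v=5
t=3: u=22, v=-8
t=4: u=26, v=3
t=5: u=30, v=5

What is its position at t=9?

u=46, v=-8

U: linear, +4 per step → 46 at step 9.
V: cycles through -8, 3, 5 every 3 steps. Step 9 lands at position 0 of the cycle → -8.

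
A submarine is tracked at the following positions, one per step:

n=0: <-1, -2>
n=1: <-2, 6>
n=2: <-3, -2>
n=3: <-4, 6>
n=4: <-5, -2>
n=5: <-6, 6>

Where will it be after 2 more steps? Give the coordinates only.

First: linear, -1 per step → -8 at step 7.
Second: cycles through -2, 6 every 2 steps. Step 7 lands at position 1 of the cycle → 6.

<-8, 6>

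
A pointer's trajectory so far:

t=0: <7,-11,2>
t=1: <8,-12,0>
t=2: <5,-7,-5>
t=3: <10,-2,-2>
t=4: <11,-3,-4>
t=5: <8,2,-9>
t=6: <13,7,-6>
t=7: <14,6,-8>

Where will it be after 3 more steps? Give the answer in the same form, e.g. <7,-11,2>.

Differencing gives <+1,-1,-2>, <-3,+5,-5>, <+5,+5,+3>, <+1,-1,-2>, <-3,+5,-5>, <+5,+5,+3>, <+1,-1,-2>. This is the pattern <+1,-1,-2>, <-3,+5,-5>, <+5,+5,+3> repeated.
step 8: apply <-3,+5,-5> → <11,11,-13>
step 9: apply <+5,+5,+3> → <16,16,-10>
step 10: apply <+1,-1,-2> → <17,15,-12>

<17,15,-12>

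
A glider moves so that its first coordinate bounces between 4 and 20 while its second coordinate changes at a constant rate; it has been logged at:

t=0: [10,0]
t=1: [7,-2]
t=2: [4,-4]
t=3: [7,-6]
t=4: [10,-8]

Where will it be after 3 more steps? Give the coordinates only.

The first coordinate travels 3 per step and bounces off the walls at 4 and 20.
  step 5: 10 → 13
  step 6: 13 → 16
  step 7: 16 → 19
The second coordinate changes by -2 each step: at step 7 it is -14.

[19,-14]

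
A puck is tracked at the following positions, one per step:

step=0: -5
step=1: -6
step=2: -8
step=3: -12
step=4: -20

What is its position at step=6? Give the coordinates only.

-68

The jumps are -1, -2, -4, -8 — a geometric progression with ratio 2.
step 5: -20 − 16 → -36
step 6: -36 − 32 → -68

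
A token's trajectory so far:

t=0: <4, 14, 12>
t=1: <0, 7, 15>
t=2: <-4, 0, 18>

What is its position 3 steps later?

<-16, -21, 27>

Each step adds <-4, -7, +3> to the position.
step 3: <-4, 0, 18> + <-4, -7, +3> → <-8, -7, 21>
step 4: <-8, -7, 21> + <-4, -7, +3> → <-12, -14, 24>
step 5: <-12, -14, 24> + <-4, -7, +3> → <-16, -21, 27>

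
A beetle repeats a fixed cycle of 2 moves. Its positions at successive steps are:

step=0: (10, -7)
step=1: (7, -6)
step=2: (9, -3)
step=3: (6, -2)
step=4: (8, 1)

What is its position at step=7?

(4, 6)

Differencing gives (-3, +1), (+2, +3), (-3, +1), (+2, +3). This is the pattern (-3, +1), (+2, +3) repeated.
step 5: apply (-3, +1) → (5, 2)
step 6: apply (+2, +3) → (7, 5)
step 7: apply (-3, +1) → (4, 6)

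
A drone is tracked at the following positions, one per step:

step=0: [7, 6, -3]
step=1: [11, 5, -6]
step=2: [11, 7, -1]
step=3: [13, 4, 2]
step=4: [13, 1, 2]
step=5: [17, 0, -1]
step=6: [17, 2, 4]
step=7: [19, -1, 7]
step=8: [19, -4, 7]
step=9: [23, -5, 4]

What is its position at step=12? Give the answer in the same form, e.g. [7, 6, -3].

[25, -9, 12]

Step-to-step displacements: [+4, -1, -3], [+0, +2, +5], [+2, -3, +3], [+0, -3, +0], [+4, -1, -3], [+0, +2, +5], [+2, -3, +3], [+0, -3, +0], [+4, -1, -3] — a repeating cycle of length 4.
step 10: apply [+0, +2, +5] → [23, -3, 9]
step 11: apply [+2, -3, +3] → [25, -6, 12]
step 12: apply [+0, -3, +0] → [25, -9, 12]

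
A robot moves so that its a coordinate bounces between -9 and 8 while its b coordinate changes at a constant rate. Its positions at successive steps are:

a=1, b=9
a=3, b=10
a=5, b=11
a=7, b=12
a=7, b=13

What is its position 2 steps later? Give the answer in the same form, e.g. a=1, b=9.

The a coordinate travels 2 per step and bounces off the walls at -9 and 8.
  step 5: 7 → 5
  step 6: 5 → 3
The b coordinate changes by +1 each step: at step 6 it is 15.

a=3, b=15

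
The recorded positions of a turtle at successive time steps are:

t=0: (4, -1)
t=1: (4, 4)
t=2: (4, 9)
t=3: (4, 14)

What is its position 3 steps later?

(4, 29)

The position changes by (+0, +5) every step.
step 4: (4, 14) + (+0, +5) → (4, 19)
step 5: (4, 19) + (+0, +5) → (4, 24)
step 6: (4, 24) + (+0, +5) → (4, 29)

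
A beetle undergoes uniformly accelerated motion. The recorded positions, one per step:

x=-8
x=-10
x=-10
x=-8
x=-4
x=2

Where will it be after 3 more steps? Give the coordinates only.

Taking differences between consecutive positions: -2, +0, +2, +4, +6. These grow by +2 each step.
step 6: 2 + 8 → x=10
step 7: 10 + 10 → x=20
step 8: 20 + 12 → x=32

x=32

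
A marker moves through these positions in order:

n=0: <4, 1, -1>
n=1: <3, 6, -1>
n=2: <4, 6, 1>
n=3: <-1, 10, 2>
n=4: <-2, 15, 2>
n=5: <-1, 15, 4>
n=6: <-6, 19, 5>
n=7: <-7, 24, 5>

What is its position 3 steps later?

<-12, 33, 8>

Differencing gives <-1, +5, +0>, <+1, +0, +2>, <-5, +4, +1>, <-1, +5, +0>, <+1, +0, +2>, <-5, +4, +1>, <-1, +5, +0>. This is the pattern <-1, +5, +0>, <+1, +0, +2>, <-5, +4, +1> repeated.
step 8: apply <+1, +0, +2> → <-6, 24, 7>
step 9: apply <-5, +4, +1> → <-11, 28, 8>
step 10: apply <-1, +5, +0> → <-12, 33, 8>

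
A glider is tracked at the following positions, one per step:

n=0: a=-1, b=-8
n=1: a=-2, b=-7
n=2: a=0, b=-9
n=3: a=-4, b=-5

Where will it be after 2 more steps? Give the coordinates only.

a=-12, b=3

Step-to-step displacements: (-1, +1), (+2, -2), (-4, +4); each is -2× the previous.
step 4: a=-4, b=-5 + (+8, -8) → a=4, b=-13
step 5: a=4, b=-13 + (-16, +16) → a=-12, b=3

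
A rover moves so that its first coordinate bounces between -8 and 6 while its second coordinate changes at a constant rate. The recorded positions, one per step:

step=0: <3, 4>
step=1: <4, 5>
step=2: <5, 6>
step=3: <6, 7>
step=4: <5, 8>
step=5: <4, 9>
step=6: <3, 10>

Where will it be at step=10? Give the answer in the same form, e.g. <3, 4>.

The first coordinate travels 1 per step and bounces off the walls at -8 and 6.
  step 7: 3 → 2
  step 8: 2 → 1
  step 9: 1 → 0
  step 10: 0 → -1
The second coordinate changes by +1 each step: at step 10 it is 14.

<-1, 14>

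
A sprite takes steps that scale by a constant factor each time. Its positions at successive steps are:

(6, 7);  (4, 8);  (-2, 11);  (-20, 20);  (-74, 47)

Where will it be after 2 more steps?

(-722, 371)

Consecutive displacements (-2, +1), (-6, +3), (-18, +9), (-54, +27) scale by a factor of 3 each step.
step 5: (-74, 47) + (-162, +81) → (-236, 128)
step 6: (-236, 128) + (-486, +243) → (-722, 371)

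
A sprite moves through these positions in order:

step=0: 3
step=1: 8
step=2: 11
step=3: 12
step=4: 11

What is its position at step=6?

3

Successive displacements: +5, +3, +1, -1 — each changes by -2.
step 5: 11 − 3 → 8
step 6: 8 − 5 → 3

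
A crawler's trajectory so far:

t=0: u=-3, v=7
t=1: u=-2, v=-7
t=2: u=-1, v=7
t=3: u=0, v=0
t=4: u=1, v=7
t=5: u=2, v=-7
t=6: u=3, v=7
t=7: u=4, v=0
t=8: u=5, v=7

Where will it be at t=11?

u=8, v=0

U: linear, +1 per step → 8 at step 11.
V: cycles through 7, -7, 7, 0 every 4 steps. Step 11 lands at position 3 of the cycle → 0.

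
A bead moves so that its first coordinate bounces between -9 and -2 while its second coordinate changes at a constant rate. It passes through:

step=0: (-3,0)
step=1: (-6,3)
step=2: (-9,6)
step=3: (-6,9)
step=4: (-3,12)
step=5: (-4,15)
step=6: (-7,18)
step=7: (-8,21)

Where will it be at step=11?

(-8,33)

The first coordinate reflects between -9 and -2, moving 3 per step.
  step 8: -8 → -5
  step 9: -5 → -2
  step 10: -2 → -5
  step 11: -5 → -8
The second coordinate changes by +3 each step: at step 11 it is 33.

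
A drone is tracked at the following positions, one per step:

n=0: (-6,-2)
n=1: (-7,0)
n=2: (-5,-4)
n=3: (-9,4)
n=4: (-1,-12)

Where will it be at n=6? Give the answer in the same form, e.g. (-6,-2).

Step-to-step displacements: (-1,+2), (+2,-4), (-4,+8), (+8,-16); each is -2× the previous.
step 5: (-1,-12) + (-16,+32) → (-17,20)
step 6: (-17,20) + (+32,-64) → (15,-44)

(15,-44)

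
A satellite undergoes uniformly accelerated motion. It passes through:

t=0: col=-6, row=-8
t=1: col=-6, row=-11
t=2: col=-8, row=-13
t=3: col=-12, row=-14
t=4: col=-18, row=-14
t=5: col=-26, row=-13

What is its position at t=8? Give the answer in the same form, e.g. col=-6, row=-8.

col=-62, row=-4

First differences are (+0,-3), (-2,-2), (-4,-1), (-6,+0), (-8,+1); their common second difference is (-2,+1) (constant acceleration).
step 6: col=-26, row=-13 + (-10,+2) → col=-36, row=-11
step 7: col=-36, row=-11 + (-12,+3) → col=-48, row=-8
step 8: col=-48, row=-8 + (-14,+4) → col=-62, row=-4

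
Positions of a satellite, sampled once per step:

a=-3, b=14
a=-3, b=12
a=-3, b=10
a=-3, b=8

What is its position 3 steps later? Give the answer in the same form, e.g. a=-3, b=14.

The position changes by (+0, -2) every step.
step 4: a=-3, b=8 + (+0, -2) → a=-3, b=6
step 5: a=-3, b=6 + (+0, -2) → a=-3, b=4
step 6: a=-3, b=4 + (+0, -2) → a=-3, b=2

a=-3, b=2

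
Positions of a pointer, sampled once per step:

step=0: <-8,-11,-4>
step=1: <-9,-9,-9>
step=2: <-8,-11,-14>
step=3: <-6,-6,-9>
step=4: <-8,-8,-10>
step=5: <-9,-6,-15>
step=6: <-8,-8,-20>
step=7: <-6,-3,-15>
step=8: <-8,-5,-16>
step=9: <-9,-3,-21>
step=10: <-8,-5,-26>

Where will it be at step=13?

<-9,0,-27>

Step-to-step displacements: <-1,+2,-5>, <+1,-2,-5>, <+2,+5,+5>, <-2,-2,-1>, <-1,+2,-5>, <+1,-2,-5>, <+2,+5,+5>, <-2,-2,-1>, <-1,+2,-5>, <+1,-2,-5> — a repeating cycle of length 4.
step 11: apply <+2,+5,+5> → <-6,0,-21>
step 12: apply <-2,-2,-1> → <-8,-2,-22>
step 13: apply <-1,+2,-5> → <-9,0,-27>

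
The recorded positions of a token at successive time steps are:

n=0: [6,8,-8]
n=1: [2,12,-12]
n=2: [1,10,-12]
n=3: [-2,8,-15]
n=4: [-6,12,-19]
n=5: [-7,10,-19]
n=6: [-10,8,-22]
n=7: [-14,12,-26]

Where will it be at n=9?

[-18,8,-29]

The moves between consecutive positions are [-4,+4,-4], [-1,-2,+0], [-3,-2,-3], [-4,+4,-4], [-1,-2,+0], [-3,-2,-3], [-4,+4,-4]; they repeat the 3-cycle [[-4,+4,-4], [-1,-2,+0], [-3,-2,-3]].
step 8: apply [-1,-2,+0] → [-15,10,-26]
step 9: apply [-3,-2,-3] → [-18,8,-29]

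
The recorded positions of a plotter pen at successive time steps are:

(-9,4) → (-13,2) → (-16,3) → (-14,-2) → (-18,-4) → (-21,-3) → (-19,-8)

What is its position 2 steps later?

(-26,-9)

Differencing gives (-4,-2), (-3,+1), (+2,-5), (-4,-2), (-3,+1), (+2,-5). This is the pattern (-4,-2), (-3,+1), (+2,-5) repeated.
step 7: apply (-4,-2) → (-23,-10)
step 8: apply (-3,+1) → (-26,-9)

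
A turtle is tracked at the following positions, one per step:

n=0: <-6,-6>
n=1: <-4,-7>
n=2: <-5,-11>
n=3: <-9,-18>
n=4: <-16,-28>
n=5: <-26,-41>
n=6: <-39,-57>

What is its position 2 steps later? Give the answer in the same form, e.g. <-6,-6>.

Successive displacements: <+2,-1>, <-1,-4>, <-4,-7>, <-7,-10>, <-10,-13>, <-13,-16> — each changes by <-3,-3>.
step 7: <-39,-57> + <-16,-19> → <-55,-76>
step 8: <-55,-76> + <-19,-22> → <-74,-98>

<-74,-98>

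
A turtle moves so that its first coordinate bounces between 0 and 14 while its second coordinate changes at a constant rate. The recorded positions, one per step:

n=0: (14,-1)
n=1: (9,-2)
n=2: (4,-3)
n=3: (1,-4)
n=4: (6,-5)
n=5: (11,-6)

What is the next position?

(12,-7)

The first coordinate travels 5 per step and bounces off the walls at 0 and 14.
  step 6: 11 → 12
The second coordinate changes by -1 each step: at step 6 it is -7.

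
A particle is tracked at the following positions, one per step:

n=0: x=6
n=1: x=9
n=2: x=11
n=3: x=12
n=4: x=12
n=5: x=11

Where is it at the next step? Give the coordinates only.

First differences are +3, +2, +1, +0, -1; their common second difference is -1 (constant acceleration).
step 6: 11 − 2 → x=9

x=9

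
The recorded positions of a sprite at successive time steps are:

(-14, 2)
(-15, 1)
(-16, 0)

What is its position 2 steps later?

Each step adds (-1, -1) to the position.
step 3: (-16, 0) + (-1, -1) → (-17, -1)
step 4: (-17, -1) + (-1, -1) → (-18, -2)

(-18, -2)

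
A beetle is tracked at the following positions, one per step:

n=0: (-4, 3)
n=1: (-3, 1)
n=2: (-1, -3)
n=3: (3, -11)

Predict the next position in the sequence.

(11, -27)

Consecutive displacements (+1, -2), (+2, -4), (+4, -8) scale by a factor of 2 each step.
step 4: (3, -11) + (+8, -16) → (11, -27)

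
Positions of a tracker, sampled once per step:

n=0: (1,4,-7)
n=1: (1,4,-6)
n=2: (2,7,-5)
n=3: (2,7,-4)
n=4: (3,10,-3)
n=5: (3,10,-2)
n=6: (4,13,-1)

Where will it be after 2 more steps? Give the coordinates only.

(5,16,1)

The moves between consecutive positions are (+0,+0,+1), (+1,+3,+1), (+0,+0,+1), (+1,+3,+1), (+0,+0,+1), (+1,+3,+1); they repeat the 2-cycle [(+0,+0,+1), (+1,+3,+1)].
step 7: apply (+0,+0,+1) → (4,13,0)
step 8: apply (+1,+3,+1) → (5,16,1)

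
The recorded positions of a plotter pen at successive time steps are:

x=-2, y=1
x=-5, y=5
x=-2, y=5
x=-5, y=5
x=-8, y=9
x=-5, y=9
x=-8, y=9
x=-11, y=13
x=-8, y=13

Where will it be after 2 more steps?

x=-14, y=17

Step-to-step displacements: (-3, +4), (+3, +0), (-3, +0), (-3, +4), (+3, +0), (-3, +0), (-3, +4), (+3, +0) — a repeating cycle of length 3.
step 9: apply (-3, +0) → x=-11, y=13
step 10: apply (-3, +4) → x=-14, y=17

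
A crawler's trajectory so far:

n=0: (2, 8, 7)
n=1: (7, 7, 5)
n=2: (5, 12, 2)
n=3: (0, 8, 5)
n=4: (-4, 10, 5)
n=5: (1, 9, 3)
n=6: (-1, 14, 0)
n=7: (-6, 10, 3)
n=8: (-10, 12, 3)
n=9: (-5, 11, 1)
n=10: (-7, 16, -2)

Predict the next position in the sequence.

Differencing gives (+5, -1, -2), (-2, +5, -3), (-5, -4, +3), (-4, +2, +0), (+5, -1, -2), (-2, +5, -3), (-5, -4, +3), (-4, +2, +0), (+5, -1, -2), (-2, +5, -3). This is the pattern (+5, -1, -2), (-2, +5, -3), (-5, -4, +3), (-4, +2, +0) repeated.
step 11: apply (-5, -4, +3) → (-12, 12, 1)

(-12, 12, 1)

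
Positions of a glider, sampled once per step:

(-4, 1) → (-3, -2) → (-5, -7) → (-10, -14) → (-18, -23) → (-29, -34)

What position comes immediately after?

(-43, -47)

Taking differences between consecutive positions: (+1, -3), (-2, -5), (-5, -7), (-8, -9), (-11, -11). These grow by (-3, -2) each step.
step 6: (-29, -34) + (-14, -13) → (-43, -47)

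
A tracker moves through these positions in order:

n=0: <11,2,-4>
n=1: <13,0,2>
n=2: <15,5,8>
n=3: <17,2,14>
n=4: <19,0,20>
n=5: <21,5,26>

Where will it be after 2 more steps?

<25,0,38>

First: linear, +2 per step → 25 at step 7.
Second: cycles through 2, 0, 5 every 3 steps. Step 7 lands at position 1 of the cycle → 0.
Third: linear, +6 per step → 38 at step 7.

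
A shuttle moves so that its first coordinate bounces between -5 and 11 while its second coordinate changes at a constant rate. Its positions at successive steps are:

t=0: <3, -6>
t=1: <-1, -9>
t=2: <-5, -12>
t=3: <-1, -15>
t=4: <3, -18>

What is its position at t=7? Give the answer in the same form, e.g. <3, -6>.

<7, -27>

The first coordinate travels 4 per step and bounces off the walls at -5 and 11.
  step 5: 3 → 7
  step 6: 7 → 11
  step 7: 11 → 7
The second coordinate changes by -3 each step: at step 7 it is -27.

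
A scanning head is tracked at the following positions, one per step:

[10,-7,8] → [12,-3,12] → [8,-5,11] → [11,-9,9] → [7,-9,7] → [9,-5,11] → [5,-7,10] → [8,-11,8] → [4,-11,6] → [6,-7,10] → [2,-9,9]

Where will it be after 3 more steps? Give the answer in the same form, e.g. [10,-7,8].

The moves between consecutive positions are [+2,+4,+4], [-4,-2,-1], [+3,-4,-2], [-4,+0,-2], [+2,+4,+4], [-4,-2,-1], [+3,-4,-2], [-4,+0,-2], [+2,+4,+4], [-4,-2,-1]; they repeat the 4-cycle [[+2,+4,+4], [-4,-2,-1], [+3,-4,-2], [-4,+0,-2]].
step 11: apply [+3,-4,-2] → [5,-13,7]
step 12: apply [-4,+0,-2] → [1,-13,5]
step 13: apply [+2,+4,+4] → [3,-9,9]

[3,-9,9]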